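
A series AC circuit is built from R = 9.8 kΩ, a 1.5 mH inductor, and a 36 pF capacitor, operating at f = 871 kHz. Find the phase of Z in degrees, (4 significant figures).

17.73°

ω = 2πf = 5.473e+06 rad/s
X_L = ωL = 8209 Ω
X_C = 1/(ωC) = 5076 Ω
Net reactance X = X_L − X_C = 3133 Ω
Z = 9800 + j3133 Ω
|Z| = √(9800² + 3133²) = 10290 Ω
∠Z = arctan(3133/9800) = 17.73°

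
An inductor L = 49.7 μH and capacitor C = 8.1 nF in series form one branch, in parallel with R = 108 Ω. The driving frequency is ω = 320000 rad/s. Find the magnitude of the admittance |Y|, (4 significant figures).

9.646 mS

X_L = ωL = 15.90 Ω
X_C = 1/(ωC) = 385.8 Ω
Branch 1: Z₁ = R = 108.0 Ω
Branch 2 (series LC): Z₂ = j(X_L − X_C) = −j369.9 Ω
Parallel: Z = Z₁Z₂/(Z₁+Z₂), |Z| = 103.7 Ω, ∠Z = -16.28°
|Y| = 1/|Z| = 9.646 mS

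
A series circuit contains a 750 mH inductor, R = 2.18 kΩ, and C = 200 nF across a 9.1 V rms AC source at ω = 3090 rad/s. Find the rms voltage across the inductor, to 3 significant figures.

X_L = ωL = 2320 Ω
X_C = 1/(ωC) = 1620 Ω
Net reactance X = X_L − X_C = 699 Ω
Z = 2180 + j699 Ω
|Z| = √(2180² + 699²) = 2290 Ω
I = V/|Z| = 3.97 mA
V_L = I·|Z_L| = 0.00397 × 2320 = 9.21 V

9.21 V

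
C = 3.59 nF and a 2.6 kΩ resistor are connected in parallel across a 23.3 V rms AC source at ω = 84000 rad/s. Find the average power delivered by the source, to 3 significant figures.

209 mW

X_C = 1/(ωC) = 3320 Ω
Parallel: admittances add. Y = 1/R + jωC
Y = (0.000385 + j0.000302) S
|Y| = 0.000489 S → |Z| = 1/|Y| = 2050 Ω, ∠Z = −∠Y = -38.1°
I = V/|Z| = 11.4 mA
P = VI cos φ = 23.3 × 0.0114 × cos(-38.1°) = 209 mW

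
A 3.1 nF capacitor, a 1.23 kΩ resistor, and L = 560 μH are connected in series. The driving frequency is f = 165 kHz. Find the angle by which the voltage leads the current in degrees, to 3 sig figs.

ω = 2πf = 1.037e+06 rad/s
X_L = ωL = 581 Ω
X_C = 1/(ωC) = 311 Ω
Net reactance X = X_L − X_C = 269 Ω
Z = 1230 + j269 Ω
|Z| = √(1230² + 269²) = 1260 Ω
∠Z = arctan(269/1230) = 12.4°

12.4°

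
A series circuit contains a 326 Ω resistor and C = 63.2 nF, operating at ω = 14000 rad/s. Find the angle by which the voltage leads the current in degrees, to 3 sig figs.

X_C = 1/(ωC) = 1130 Ω
Z = 326 − j1130 Ω
|Z| = √(326² + 1130²) = 1180 Ω
∠Z = arctan(-1130/326) = -73.9°

-73.9°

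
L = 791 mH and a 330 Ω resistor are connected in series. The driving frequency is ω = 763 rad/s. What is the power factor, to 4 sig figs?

0.4797

X_L = ωL = 603.5 Ω
Z = 330.0 + j603.5 Ω
|Z| = √(330.0² + 603.5²) = 687.9 Ω
∠Z = arctan(603.5/330.0) = 61.33°
cos φ = cos(61.33°) = 0.4797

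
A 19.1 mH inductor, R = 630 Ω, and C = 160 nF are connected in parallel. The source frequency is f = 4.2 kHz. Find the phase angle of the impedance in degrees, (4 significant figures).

ω = 2πf = 26390 rad/s
X_L = ωL = 504.0 Ω
X_C = 1/(ωC) = 236.8 Ω
Parallel: admittances add. Y = 1/R + 1/(jωL) + jωC
Y = (0.001587 + j0.002238) S
|Y| = 0.002744 S → |Z| = 1/|Y| = 364.4 Ω, ∠Z = −∠Y = -54.66°

-54.66°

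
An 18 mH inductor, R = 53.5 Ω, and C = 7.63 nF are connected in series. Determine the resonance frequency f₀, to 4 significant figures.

ω₀ = 1/√(LC) = 1/√(0.018 × 7.63e-09) = 85330 rad/s
f₀ = ω₀/(2π) = 13.58 kHz

13.58 kHz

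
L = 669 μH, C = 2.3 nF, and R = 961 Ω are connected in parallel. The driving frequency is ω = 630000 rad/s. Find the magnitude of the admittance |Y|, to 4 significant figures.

X_L = ωL = 421.5 Ω
X_C = 1/(ωC) = 690.1 Ω
Parallel: admittances add. Y = 1/R + 1/(jωL) + jωC
Y = (0.001041 − j0.0009236) S
|Y| = 0.001391 S → |Z| = 1/|Y| = 718.7 Ω, ∠Z = −∠Y = 41.59°

1.391 mS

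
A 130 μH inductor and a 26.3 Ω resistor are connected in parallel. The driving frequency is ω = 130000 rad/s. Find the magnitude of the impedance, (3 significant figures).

14.2 Ω

X_L = ωL = 16.9 Ω
Parallel: admittances add. Y = 1/R + 1/(jωL)
Y = (0.0380 − j0.0592) S
|Y| = 0.0703 S → |Z| = 1/|Y| = 14.2 Ω, ∠Z = −∠Y = 57.3°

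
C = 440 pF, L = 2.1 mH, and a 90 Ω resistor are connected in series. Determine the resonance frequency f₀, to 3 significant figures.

ω₀ = 1/√(LC) = 1/√(0.0021 × 4.4e-10) = 1.04e+06 rad/s
f₀ = ω₀/(2π) = 166 kHz

166 kHz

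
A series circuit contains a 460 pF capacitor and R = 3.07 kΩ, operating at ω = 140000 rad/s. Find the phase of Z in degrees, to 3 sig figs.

X_C = 1/(ωC) = 15500 Ω
Z = 3070 − j15500 Ω
|Z| = √(3070² + 15500²) = 15800 Ω
∠Z = arctan(-15500/3070) = -78.8°

-78.8°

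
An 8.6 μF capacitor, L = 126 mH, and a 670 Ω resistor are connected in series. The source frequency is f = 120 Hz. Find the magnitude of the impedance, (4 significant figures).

ω = 2πf = 754.0 rad/s
X_L = ωL = 95.00 Ω
X_C = 1/(ωC) = 154.2 Ω
Net reactance X = X_L − X_C = -59.22 Ω
Z = 670.0 − j59.22 Ω
|Z| = √(670.0² + 59.22²) = 672.6 Ω

672.6 Ω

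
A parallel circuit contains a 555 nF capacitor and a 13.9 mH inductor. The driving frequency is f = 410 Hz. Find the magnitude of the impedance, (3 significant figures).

ω = 2πf = 2576 rad/s
X_L = ωL = 35.8 Ω
X_C = 1/(ωC) = 699 Ω
Parallel: admittances add. Y = 1/(jωL) + jωC
Y = (0 − j0.0265) S
|Y| = 0.0265 S → |Z| = 1/|Y| = 37.7 Ω, ∠Z = −∠Y = 90.0°

37.7 Ω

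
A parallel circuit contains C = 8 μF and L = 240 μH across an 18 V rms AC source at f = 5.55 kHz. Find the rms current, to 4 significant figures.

2.871 A

ω = 2πf = 34870 rad/s
X_L = ωL = 8.369 Ω
X_C = 1/(ωC) = 3.585 Ω
Parallel: admittances add. Y = 1/(jωL) + jωC
Y = (0 + j0.1595) S
|Y| = 0.1595 S → |Z| = 1/|Y| = 6.270 Ω, ∠Z = −∠Y = -90.00°
I = V/|Z| = 18/6.270 = 2.871 A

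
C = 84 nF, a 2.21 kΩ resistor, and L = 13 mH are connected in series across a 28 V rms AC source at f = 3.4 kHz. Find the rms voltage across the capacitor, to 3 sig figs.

7.00 V

ω = 2πf = 21360 rad/s
X_L = ωL = 278 Ω
X_C = 1/(ωC) = 557 Ω
Net reactance X = X_L − X_C = -280 Ω
Z = 2210 − j280 Ω
|Z| = √(2210² + 280²) = 2230 Ω
I = V/|Z| = 12.6 mA
V_C = I·|Z_C| = 0.0126 × 557 = 7.00 V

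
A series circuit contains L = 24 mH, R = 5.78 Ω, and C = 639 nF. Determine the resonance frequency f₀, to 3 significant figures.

1.29 kHz

ω₀ = 1/√(LC) = 1/√(0.024 × 6.39e-07) = 8075 rad/s
f₀ = ω₀/(2π) = 1.29 kHz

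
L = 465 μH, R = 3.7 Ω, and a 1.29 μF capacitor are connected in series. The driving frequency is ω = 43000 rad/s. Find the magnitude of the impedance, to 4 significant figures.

4.190 Ω

X_L = ωL = 20.00 Ω
X_C = 1/(ωC) = 18.03 Ω
Net reactance X = X_L − X_C = 1.967 Ω
Z = 3.700 + j1.967 Ω
|Z| = √(3.700² + 1.967²) = 4.190 Ω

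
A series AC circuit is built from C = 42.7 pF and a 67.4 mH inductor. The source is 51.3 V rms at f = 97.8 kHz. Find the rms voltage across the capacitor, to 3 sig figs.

ω = 2πf = 614500 rad/s
X_L = ωL = 41400 Ω
X_C = 1/(ωC) = 38100 Ω
Net reactance X = X_L − X_C = 3310 Ω
Z = j3310 Ω
|Z| = √(0² + 3310²) = 3310 Ω
I = V/|Z| = 15.5 mA
V_C = I·|Z_C| = 0.0155 × 38100 = 591 V

591 V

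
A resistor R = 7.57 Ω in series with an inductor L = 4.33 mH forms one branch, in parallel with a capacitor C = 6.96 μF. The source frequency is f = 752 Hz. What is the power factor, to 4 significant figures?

0.8441

ω = 2πf = 4725 rad/s
X_L = ωL = 20.46 Ω
X_C = 1/(ωC) = 30.41 Ω
Branch 1 (R+jX_L): Z₁ = 7.570 + j20.46 Ω, |Z₁| = 21.81 Ω
Branch 2 (−jX_C): Z₂ = −j30.41 Ω
Parallel: Z = Z₁Z₂/(Z₁+Z₂), |Z| = 53.06 Ω, ∠Z = 32.43°
cos φ = cos(32.43°) = 0.8441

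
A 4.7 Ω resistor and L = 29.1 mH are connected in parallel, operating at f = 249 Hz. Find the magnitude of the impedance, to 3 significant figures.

ω = 2πf = 1565 rad/s
X_L = ωL = 45.5 Ω
Parallel: admittances add. Y = 1/R + 1/(jωL)
Y = (0.213 − j0.0220) S
|Y| = 0.214 S → |Z| = 1/|Y| = 4.68 Ω, ∠Z = −∠Y = 5.89°

4.68 Ω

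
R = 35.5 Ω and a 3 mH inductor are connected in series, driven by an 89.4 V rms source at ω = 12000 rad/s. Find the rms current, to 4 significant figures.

X_L = ωL = 36.00 Ω
Z = 35.50 + j36.00 Ω
|Z| = √(35.50² + 36.00²) = 50.56 Ω
I = V/|Z| = 89.4/50.56 = 1.768 A

1.768 A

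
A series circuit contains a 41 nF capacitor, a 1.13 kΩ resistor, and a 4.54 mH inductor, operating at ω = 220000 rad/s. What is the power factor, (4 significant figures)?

0.7863

X_L = ωL = 998.8 Ω
X_C = 1/(ωC) = 110.9 Ω
Net reactance X = X_L − X_C = 887.9 Ω
Z = 1130 + j887.9 Ω
|Z| = √(1130² + 887.9²) = 1437 Ω
∠Z = arctan(887.9/1130) = 38.16°
cos φ = cos(38.16°) = 0.7863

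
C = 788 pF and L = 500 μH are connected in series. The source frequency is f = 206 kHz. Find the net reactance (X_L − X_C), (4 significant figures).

-333.3 Ω

ω = 2πf = 1.294e+06 rad/s
X_L = ωL = 647.2 Ω
X_C = 1/(ωC) = 980.5 Ω
X = 647.2 − 980.5 = -333.3 Ω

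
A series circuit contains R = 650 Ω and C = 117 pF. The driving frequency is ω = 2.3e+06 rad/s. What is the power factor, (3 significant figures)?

0.172

X_C = 1/(ωC) = 3720 Ω
Z = 650 − j3720 Ω
|Z| = √(650² + 3720²) = 3770 Ω
∠Z = arctan(-3720/650) = -80.1°
cos φ = cos(-80.1°) = 0.172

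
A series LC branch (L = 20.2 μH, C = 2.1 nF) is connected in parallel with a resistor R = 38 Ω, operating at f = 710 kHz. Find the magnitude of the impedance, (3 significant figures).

15.2 Ω

ω = 2πf = 4.461e+06 rad/s
X_L = ωL = 90.1 Ω
X_C = 1/(ωC) = 107 Ω
Branch 1: Z₁ = R = 38.0 Ω
Branch 2 (series LC): Z₂ = j(X_L − X_C) = −j16.6 Ω
Parallel: Z = Z₁Z₂/(Z₁+Z₂), |Z| = 15.2 Ω, ∠Z = -66.4°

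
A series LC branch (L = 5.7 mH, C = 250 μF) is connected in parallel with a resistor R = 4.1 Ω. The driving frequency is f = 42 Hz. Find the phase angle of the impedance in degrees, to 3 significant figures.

-16.7°

ω = 2πf = 263.9 rad/s
X_L = ωL = 1.50 Ω
X_C = 1/(ωC) = 15.2 Ω
Branch 1: Z₁ = R = 4.10 Ω
Branch 2 (series LC): Z₂ = j(X_L − X_C) = −j13.7 Ω
Parallel: Z = Z₁Z₂/(Z₁+Z₂), |Z| = 3.93 Ω, ∠Z = -16.7°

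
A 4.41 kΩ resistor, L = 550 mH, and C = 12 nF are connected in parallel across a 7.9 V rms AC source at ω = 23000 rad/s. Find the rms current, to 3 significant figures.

2.37 mA

X_L = ωL = 12700 Ω
X_C = 1/(ωC) = 3620 Ω
Parallel: admittances add. Y = 1/R + 1/(jωL) + jωC
Y = (0.000227 + j0.000197) S
|Y| = 0.000300 S → |Z| = 1/|Y| = 3330 Ω, ∠Z = −∠Y = -41.0°
I = V/|Z| = 7.9/3330 = 2.37 mA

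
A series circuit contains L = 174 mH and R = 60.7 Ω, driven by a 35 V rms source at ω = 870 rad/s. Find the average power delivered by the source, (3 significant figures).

2.80 W

X_L = ωL = 151 Ω
Z = 60.7 + j151 Ω
|Z| = √(60.7² + 151²) = 163 Ω
∠Z = arctan(151/60.7) = 68.2°
I = V/|Z| = 215 mA
P = VI cos φ = 35 × 0.215 × cos(68.2°) = 2.80 W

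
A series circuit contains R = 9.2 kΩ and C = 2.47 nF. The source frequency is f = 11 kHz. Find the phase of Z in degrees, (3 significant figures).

ω = 2πf = 69120 rad/s
X_C = 1/(ωC) = 5860 Ω
Z = 9200 − j5860 Ω
|Z| = √(9200² + 5860²) = 10900 Ω
∠Z = arctan(-5860/9200) = -32.5°

-32.5°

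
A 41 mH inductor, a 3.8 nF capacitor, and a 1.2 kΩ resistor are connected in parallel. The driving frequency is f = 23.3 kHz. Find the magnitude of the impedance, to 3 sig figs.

ω = 2πf = 146400 rad/s
X_L = ωL = 6000 Ω
X_C = 1/(ωC) = 1800 Ω
Parallel: admittances add. Y = 1/R + 1/(jωL) + jωC
Y = (0.000833 + j0.000390) S
|Y| = 0.000920 S → |Z| = 1/|Y| = 1090 Ω, ∠Z = −∠Y = -25.1°

1090 Ω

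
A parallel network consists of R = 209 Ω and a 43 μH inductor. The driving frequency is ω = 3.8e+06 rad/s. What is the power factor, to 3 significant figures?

X_L = ωL = 163 Ω
Parallel: admittances add. Y = 1/R + 1/(jωL)
Y = (0.00478 − j0.00612) S
|Y| = 0.00777 S → |Z| = 1/|Y| = 129 Ω, ∠Z = −∠Y = 52.0°
cos φ = cos(52.0°) = 0.616

0.616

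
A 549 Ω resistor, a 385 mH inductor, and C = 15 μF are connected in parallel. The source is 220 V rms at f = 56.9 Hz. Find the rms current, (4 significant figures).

ω = 2πf = 357.5 rad/s
X_L = ωL = 137.6 Ω
X_C = 1/(ωC) = 186.5 Ω
Parallel: admittances add. Y = 1/R + 1/(jωL) + jωC
Y = (0.001821 − j0.001902) S
|Y| = 0.002634 S → |Z| = 1/|Y| = 379.7 Ω, ∠Z = −∠Y = 46.25°
I = V/|Z| = 220/379.7 = 579.5 mA

579.5 mA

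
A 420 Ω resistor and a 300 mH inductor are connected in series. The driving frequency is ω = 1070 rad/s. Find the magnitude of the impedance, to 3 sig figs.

X_L = ωL = 321 Ω
Z = 420 + j321 Ω
|Z| = √(420² + 321²) = 529 Ω

529 Ω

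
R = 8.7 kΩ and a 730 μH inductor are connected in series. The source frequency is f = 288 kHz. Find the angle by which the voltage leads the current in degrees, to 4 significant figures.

8.634°

ω = 2πf = 1.81e+06 rad/s
X_L = ωL = 1321 Ω
Z = 8700 + j1321 Ω
|Z| = √(8700² + 1321²) = 8800 Ω
∠Z = arctan(1321/8700) = 8.634°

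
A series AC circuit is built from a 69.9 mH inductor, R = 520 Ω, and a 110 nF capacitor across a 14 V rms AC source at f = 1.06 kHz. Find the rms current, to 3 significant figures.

ω = 2πf = 6660 rad/s
X_L = ωL = 466 Ω
X_C = 1/(ωC) = 1360 Ω
Net reactance X = X_L − X_C = -899 Ω
Z = 520 − j899 Ω
|Z| = √(520² + 899²) = 1040 Ω
I = V/|Z| = 14/1040 = 13.5 mA

13.5 mA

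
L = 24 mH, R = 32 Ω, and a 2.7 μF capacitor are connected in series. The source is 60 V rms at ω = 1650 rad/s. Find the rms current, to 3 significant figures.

320 mA

X_L = ωL = 39.6 Ω
X_C = 1/(ωC) = 224 Ω
Net reactance X = X_L − X_C = -185 Ω
Z = 32.0 − j185 Ω
|Z| = √(32.0² + 185²) = 188 Ω
I = V/|Z| = 60/188 = 320 mA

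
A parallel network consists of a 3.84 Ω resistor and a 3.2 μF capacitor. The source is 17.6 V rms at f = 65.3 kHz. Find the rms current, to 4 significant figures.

ω = 2πf = 410300 rad/s
X_C = 1/(ωC) = 0.7617 Ω
Parallel: admittances add. Y = 1/R + jωC
Y = (0.2604 + j1.313) S
|Y| = 1.339 S → |Z| = 1/|Y| = 0.7471 Ω, ∠Z = −∠Y = -78.78°
I = V/|Z| = 17.6/0.7471 = 23.56 A

23.56 A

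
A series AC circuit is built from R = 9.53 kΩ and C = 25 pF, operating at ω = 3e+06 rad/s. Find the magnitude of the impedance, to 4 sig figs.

X_C = 1/(ωC) = 13330 Ω
Z = 9530 − j13330 Ω
|Z| = √(9530² + 13330²) = 16390 Ω

16390 Ω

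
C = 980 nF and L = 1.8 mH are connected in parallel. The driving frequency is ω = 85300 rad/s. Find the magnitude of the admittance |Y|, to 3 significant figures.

X_L = ωL = 154 Ω
X_C = 1/(ωC) = 12.0 Ω
Parallel: admittances add. Y = 1/(jωL) + jωC
Y = (0 + j0.0771) S
|Y| = 0.0771 S → |Z| = 1/|Y| = 13.0 Ω, ∠Z = −∠Y = -90.0°

77.1 mS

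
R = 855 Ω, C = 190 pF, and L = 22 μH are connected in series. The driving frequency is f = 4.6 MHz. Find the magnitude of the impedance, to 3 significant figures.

ω = 2πf = 2.89e+07 rad/s
X_L = ωL = 636 Ω
X_C = 1/(ωC) = 182 Ω
Net reactance X = X_L − X_C = 454 Ω
Z = 855 + j454 Ω
|Z| = √(855² + 454²) = 968 Ω

968 Ω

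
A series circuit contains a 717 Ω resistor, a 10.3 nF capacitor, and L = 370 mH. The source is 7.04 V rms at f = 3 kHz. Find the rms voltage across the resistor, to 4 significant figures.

2.576 V

ω = 2πf = 18850 rad/s
X_L = ωL = 6974 Ω
X_C = 1/(ωC) = 5151 Ω
Net reactance X = X_L − X_C = 1824 Ω
Z = 717.0 + j1824 Ω
|Z| = √(717.0² + 1824²) = 1960 Ω
I = V/|Z| = 3.593 mA
V_R = I·|Z_R| = 0.003593 × 717.0 = 2.576 V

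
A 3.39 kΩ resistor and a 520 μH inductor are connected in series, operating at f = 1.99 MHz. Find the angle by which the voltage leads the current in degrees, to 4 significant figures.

62.46°

ω = 2πf = 1.25e+07 rad/s
X_L = ωL = 6502 Ω
Z = 3390 + j6502 Ω
|Z| = √(3390² + 6502²) = 7333 Ω
∠Z = arctan(6502/3390) = 62.46°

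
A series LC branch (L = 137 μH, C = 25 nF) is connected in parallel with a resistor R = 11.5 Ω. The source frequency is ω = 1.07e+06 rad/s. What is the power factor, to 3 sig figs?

0.995

X_L = ωL = 147 Ω
X_C = 1/(ωC) = 37.4 Ω
Branch 1: Z₁ = R = 11.5 Ω
Branch 2 (series LC): Z₂ = j(X_L − X_C) = j109 Ω
Parallel: Z = Z₁Z₂/(Z₁+Z₂), |Z| = 11.4 Ω, ∠Z = 6.01°
cos φ = cos(6.01°) = 0.995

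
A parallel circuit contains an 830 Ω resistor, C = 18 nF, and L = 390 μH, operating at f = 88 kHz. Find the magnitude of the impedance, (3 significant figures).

ω = 2πf = 552900 rad/s
X_L = ωL = 216 Ω
X_C = 1/(ωC) = 100 Ω
Parallel: admittances add. Y = 1/R + 1/(jωL) + jωC
Y = (0.00120 + j0.00532) S
|Y| = 0.00545 S → |Z| = 1/|Y| = 183 Ω, ∠Z = −∠Y = -77.2°

183 Ω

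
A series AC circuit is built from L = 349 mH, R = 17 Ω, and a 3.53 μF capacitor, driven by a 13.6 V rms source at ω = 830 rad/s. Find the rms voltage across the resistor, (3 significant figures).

X_L = ωL = 290 Ω
X_C = 1/(ωC) = 341 Ω
Net reactance X = X_L − X_C = -51.6 Ω
Z = 17.0 − j51.6 Ω
|Z| = √(17.0² + 51.6²) = 54.4 Ω
I = V/|Z| = 250 mA
V_R = I·|Z_R| = 0.250 × 17.0 = 4.25 V

4.25 V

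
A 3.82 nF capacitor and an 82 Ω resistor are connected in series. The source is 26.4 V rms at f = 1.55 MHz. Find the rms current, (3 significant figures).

ω = 2πf = 9.739e+06 rad/s
X_C = 1/(ωC) = 26.9 Ω
Z = 82.0 − j26.9 Ω
|Z| = √(82.0² + 26.9²) = 86.3 Ω
I = V/|Z| = 26.4/86.3 = 306 mA

306 mA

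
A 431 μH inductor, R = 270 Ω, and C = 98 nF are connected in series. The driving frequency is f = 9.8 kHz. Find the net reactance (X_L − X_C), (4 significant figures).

ω = 2πf = 61580 rad/s
X_L = ωL = 26.54 Ω
X_C = 1/(ωC) = 165.7 Ω
X = 26.54 − 165.7 = -139.2 Ω

-139.2 Ω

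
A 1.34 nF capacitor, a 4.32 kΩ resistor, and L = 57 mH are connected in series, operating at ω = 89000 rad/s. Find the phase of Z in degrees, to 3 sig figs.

X_L = ωL = 5070 Ω
X_C = 1/(ωC) = 8390 Ω
Net reactance X = X_L − X_C = -3310 Ω
Z = 4320 − j3310 Ω
|Z| = √(4320² + 3310²) = 5440 Ω
∠Z = arctan(-3310/4320) = -37.5°

-37.5°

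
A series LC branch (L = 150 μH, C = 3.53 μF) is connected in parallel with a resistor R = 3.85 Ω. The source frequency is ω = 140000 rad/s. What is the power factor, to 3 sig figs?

X_L = ωL = 21.0 Ω
X_C = 1/(ωC) = 2.02 Ω
Branch 1: Z₁ = R = 3.85 Ω
Branch 2 (series LC): Z₂ = j(X_L − X_C) = j19.0 Ω
Parallel: Z = Z₁Z₂/(Z₁+Z₂), |Z| = 3.77 Ω, ∠Z = 11.5°
cos φ = cos(11.5°) = 0.980

0.980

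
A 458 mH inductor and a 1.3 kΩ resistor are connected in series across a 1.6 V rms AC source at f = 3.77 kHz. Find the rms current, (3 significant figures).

146 μA

ω = 2πf = 23690 rad/s
X_L = ωL = 10800 Ω
Z = 1300 + j10800 Ω
|Z| = √(1300² + 10800²) = 10900 Ω
I = V/|Z| = 1.6/10900 = 146 μA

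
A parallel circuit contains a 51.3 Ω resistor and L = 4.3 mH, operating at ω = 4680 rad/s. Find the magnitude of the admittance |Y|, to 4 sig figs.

X_L = ωL = 20.12 Ω
Parallel: admittances add. Y = 1/R + 1/(jωL)
Y = (0.01949 − j0.04969) S
|Y| = 0.05338 S → |Z| = 1/|Y| = 18.73 Ω, ∠Z = −∠Y = 68.58°

53.38 mS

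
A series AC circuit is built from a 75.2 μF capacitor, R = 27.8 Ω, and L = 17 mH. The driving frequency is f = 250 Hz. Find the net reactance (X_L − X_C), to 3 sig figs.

ω = 2πf = 1571 rad/s
X_L = ωL = 26.7 Ω
X_C = 1/(ωC) = 8.47 Ω
X = 26.7 − 8.47 = 18.2 Ω

18.2 Ω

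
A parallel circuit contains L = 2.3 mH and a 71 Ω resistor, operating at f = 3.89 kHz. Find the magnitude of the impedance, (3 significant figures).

ω = 2πf = 24440 rad/s
X_L = ωL = 56.2 Ω
Parallel: admittances add. Y = 1/R + 1/(jωL)
Y = (0.0141 − j0.0178) S
|Y| = 0.0227 S → |Z| = 1/|Y| = 44.1 Ω, ∠Z = −∠Y = 51.6°

44.1 Ω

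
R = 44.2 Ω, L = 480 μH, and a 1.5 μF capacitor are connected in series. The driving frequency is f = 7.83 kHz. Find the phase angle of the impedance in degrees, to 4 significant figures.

12.83°

ω = 2πf = 49200 rad/s
X_L = ωL = 23.61 Ω
X_C = 1/(ωC) = 13.55 Ω
Net reactance X = X_L − X_C = 10.06 Ω
Z = 44.20 + j10.06 Ω
|Z| = √(44.20² + 10.06²) = 45.33 Ω
∠Z = arctan(10.06/44.20) = 12.83°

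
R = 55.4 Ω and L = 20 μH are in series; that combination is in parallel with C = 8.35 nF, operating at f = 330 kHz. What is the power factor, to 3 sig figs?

ω = 2πf = 2.073e+06 rad/s
X_L = ωL = 41.5 Ω
X_C = 1/(ωC) = 57.8 Ω
Branch 1 (R+jX_L): Z₁ = 55.4 + j41.5 Ω, |Z₁| = 69.2 Ω
Branch 2 (−jX_C): Z₂ = −j57.8 Ω
Parallel: Z = Z₁Z₂/(Z₁+Z₂), |Z| = 69.2 Ω, ∠Z = -36.8°
cos φ = cos(-36.8°) = 0.801

0.801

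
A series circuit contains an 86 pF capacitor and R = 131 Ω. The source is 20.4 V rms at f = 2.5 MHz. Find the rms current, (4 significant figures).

27.14 mA

ω = 2πf = 1.571e+07 rad/s
X_C = 1/(ωC) = 740.3 Ω
Z = 131.0 − j740.3 Ω
|Z| = √(131.0² + 740.3²) = 751.8 Ω
I = V/|Z| = 20.4/751.8 = 27.14 mA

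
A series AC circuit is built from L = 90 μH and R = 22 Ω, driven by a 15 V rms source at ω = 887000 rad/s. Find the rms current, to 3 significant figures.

181 mA

X_L = ωL = 79.8 Ω
Z = 22.0 + j79.8 Ω
|Z| = √(22.0² + 79.8²) = 82.8 Ω
I = V/|Z| = 15/82.8 = 181 mA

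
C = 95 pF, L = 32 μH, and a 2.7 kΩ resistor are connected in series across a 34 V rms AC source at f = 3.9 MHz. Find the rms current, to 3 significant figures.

12.5 mA

ω = 2πf = 2.45e+07 rad/s
X_L = ωL = 784 Ω
X_C = 1/(ωC) = 430 Ω
Net reactance X = X_L − X_C = 355 Ω
Z = 2700 + j355 Ω
|Z| = √(2700² + 355²) = 2720 Ω
I = V/|Z| = 34/2720 = 12.5 mA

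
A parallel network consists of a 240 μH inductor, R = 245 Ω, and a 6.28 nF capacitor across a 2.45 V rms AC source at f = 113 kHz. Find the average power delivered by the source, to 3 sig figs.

24.5 mW

ω = 2πf = 710000 rad/s
X_L = ωL = 170 Ω
X_C = 1/(ωC) = 224 Ω
Parallel: admittances add. Y = 1/R + 1/(jωL) + jωC
Y = (0.00408 − j0.00141) S
|Y| = 0.00432 S → |Z| = 1/|Y| = 232 Ω, ∠Z = −∠Y = 19.1°
I = V/|Z| = 10.6 mA
P = VI cos φ = 2.45 × 0.0106 × cos(19.1°) = 24.5 mW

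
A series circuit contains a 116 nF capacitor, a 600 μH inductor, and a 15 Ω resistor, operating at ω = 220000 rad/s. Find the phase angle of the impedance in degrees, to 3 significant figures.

80.8°

X_L = ωL = 132 Ω
X_C = 1/(ωC) = 39.2 Ω
Net reactance X = X_L − X_C = 92.8 Ω
Z = 15.0 + j92.8 Ω
|Z| = √(15.0² + 92.8²) = 94.0 Ω
∠Z = arctan(92.8/15.0) = 80.8°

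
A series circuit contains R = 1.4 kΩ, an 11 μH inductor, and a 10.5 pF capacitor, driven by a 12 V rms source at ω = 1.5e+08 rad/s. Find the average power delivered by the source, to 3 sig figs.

X_L = ωL = 1650 Ω
X_C = 1/(ωC) = 635 Ω
Net reactance X = X_L − X_C = 1020 Ω
Z = 1400 + j1020 Ω
|Z| = √(1400² + 1020²) = 1730 Ω
∠Z = arctan(1020/1400) = 35.9°
I = V/|Z| = 6.94 mA
P = VI cos φ = 12 × 0.00694 × cos(35.9°) = 67.4 mW

67.4 mW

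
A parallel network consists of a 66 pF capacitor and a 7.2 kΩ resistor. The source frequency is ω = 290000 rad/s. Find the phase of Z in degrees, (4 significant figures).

X_C = 1/(ωC) = 52250 Ω
Parallel: admittances add. Y = 1/R + jωC
Y = (0.0001389 + j1.914e-05) S
|Y| = 0.0001402 S → |Z| = 1/|Y| = 7133 Ω, ∠Z = −∠Y = -7.846°

-7.846°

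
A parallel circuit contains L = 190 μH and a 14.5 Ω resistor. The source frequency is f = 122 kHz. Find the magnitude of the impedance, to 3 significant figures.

ω = 2πf = 766500 rad/s
X_L = ωL = 146 Ω
Parallel: admittances add. Y = 1/R + 1/(jωL)
Y = (0.0690 − j0.00687) S
|Y| = 0.0693 S → |Z| = 1/|Y| = 14.4 Ω, ∠Z = −∠Y = 5.69°

14.4 Ω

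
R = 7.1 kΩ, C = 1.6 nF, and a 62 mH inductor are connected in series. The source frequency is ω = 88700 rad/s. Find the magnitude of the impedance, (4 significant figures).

7267 Ω

X_L = ωL = 5499 Ω
X_C = 1/(ωC) = 7046 Ω
Net reactance X = X_L − X_C = -1547 Ω
Z = 7100 − j1547 Ω
|Z| = √(7100² + 1547²) = 7267 Ω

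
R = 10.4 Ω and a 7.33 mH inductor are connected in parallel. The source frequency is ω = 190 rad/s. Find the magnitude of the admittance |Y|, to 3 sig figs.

724 mS

X_L = ωL = 1.39 Ω
Parallel: admittances add. Y = 1/R + 1/(jωL)
Y = (0.0962 − j0.718) S
|Y| = 0.724 S → |Z| = 1/|Y| = 1.38 Ω, ∠Z = −∠Y = 82.4°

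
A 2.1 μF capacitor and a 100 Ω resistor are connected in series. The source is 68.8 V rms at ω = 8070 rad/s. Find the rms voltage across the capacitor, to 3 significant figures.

35.0 V

X_C = 1/(ωC) = 59.0 Ω
Z = 100 − j59.0 Ω
|Z| = √(100² + 59.0²) = 116 Ω
I = V/|Z| = 593 mA
V_C = I·|Z_C| = 0.593 × 59.0 = 35.0 V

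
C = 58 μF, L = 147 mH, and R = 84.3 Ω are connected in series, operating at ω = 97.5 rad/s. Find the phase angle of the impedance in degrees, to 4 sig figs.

X_L = ωL = 14.33 Ω
X_C = 1/(ωC) = 176.8 Ω
Net reactance X = X_L − X_C = -162.5 Ω
Z = 84.30 − j162.5 Ω
|Z| = √(84.30² + 162.5²) = 183.1 Ω
∠Z = arctan(-162.5/84.30) = -62.58°

-62.58°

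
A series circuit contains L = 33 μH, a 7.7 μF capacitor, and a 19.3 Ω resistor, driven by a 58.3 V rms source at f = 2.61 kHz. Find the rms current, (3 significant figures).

2.82 A

ω = 2πf = 16400 rad/s
X_L = ωL = 0.541 Ω
X_C = 1/(ωC) = 7.92 Ω
Net reactance X = X_L − X_C = -7.38 Ω
Z = 19.3 − j7.38 Ω
|Z| = √(19.3² + 7.38²) = 20.7 Ω
I = V/|Z| = 58.3/20.7 = 2.82 A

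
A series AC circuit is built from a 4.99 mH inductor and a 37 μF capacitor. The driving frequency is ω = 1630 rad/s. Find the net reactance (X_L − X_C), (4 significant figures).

X_L = ωL = 8.134 Ω
X_C = 1/(ωC) = 16.58 Ω
X = 8.134 − 16.58 = -8.447 Ω

-8.447 Ω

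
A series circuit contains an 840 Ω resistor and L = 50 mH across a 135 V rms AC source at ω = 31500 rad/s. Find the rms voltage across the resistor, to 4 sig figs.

X_L = ωL = 1575 Ω
Z = 840.0 + j1575 Ω
|Z| = √(840.0² + 1575²) = 1785 Ω
I = V/|Z| = 75.63 mA
V_R = I·|Z_R| = 0.07563 × 840.0 = 63.53 V

63.53 V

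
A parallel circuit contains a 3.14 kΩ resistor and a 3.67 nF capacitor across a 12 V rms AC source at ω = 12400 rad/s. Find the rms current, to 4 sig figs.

X_C = 1/(ωC) = 21970 Ω
Parallel: admittances add. Y = 1/R + jωC
Y = (0.0003185 + j4.551e-05) S
|Y| = 0.0003217 S → |Z| = 1/|Y| = 3108 Ω, ∠Z = −∠Y = -8.132°
I = V/|Z| = 12/3108 = 3.860 mA

3.860 mA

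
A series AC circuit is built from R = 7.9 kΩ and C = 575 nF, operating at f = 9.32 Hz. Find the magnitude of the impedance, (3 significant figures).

30700 Ω

ω = 2πf = 58.56 rad/s
X_C = 1/(ωC) = 29700 Ω
Z = 7900 − j29700 Ω
|Z| = √(7900² + 29700²) = 30700 Ω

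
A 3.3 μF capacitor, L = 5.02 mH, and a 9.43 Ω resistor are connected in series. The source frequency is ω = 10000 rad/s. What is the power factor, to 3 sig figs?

0.428

X_L = ωL = 50.2 Ω
X_C = 1/(ωC) = 30.3 Ω
Net reactance X = X_L − X_C = 19.9 Ω
Z = 9.43 + j19.9 Ω
|Z| = √(9.43² + 19.9²) = 22.0 Ω
∠Z = arctan(19.9/9.43) = 64.6°
cos φ = cos(64.6°) = 0.428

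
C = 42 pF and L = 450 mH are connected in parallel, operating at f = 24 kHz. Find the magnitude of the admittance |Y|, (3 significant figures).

8.40 μS

ω = 2πf = 150800 rad/s
X_L = ωL = 67900 Ω
X_C = 1/(ωC) = 158000 Ω
Parallel: admittances add. Y = 1/(jωL) + jωC
Y = (0 − j8.4e-06) S
|Y| = 8.4e-06 S → |Z| = 1/|Y| = 119000 Ω, ∠Z = −∠Y = 90.0°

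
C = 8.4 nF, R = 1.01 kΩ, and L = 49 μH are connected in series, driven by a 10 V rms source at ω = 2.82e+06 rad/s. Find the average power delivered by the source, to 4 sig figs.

X_L = ωL = 138.2 Ω
X_C = 1/(ωC) = 42.22 Ω
Net reactance X = X_L − X_C = 95.96 Ω
Z = 1010 + j95.96 Ω
|Z| = √(1010² + 95.96²) = 1015 Ω
∠Z = arctan(95.96/1010) = 5.428°
I = V/|Z| = 9.857 mA
P = VI cos φ = 10 × 0.009857 × cos(5.428°) = 98.12 mW

98.12 mW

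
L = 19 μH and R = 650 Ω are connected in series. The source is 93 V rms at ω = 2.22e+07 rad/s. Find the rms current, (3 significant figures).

X_L = ωL = 422 Ω
Z = 650 + j422 Ω
|Z| = √(650² + 422²) = 775 Ω
I = V/|Z| = 93/775 = 120 mA

120 mA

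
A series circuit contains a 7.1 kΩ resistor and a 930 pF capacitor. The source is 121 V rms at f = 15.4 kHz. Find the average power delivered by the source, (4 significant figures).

ω = 2πf = 96760 rad/s
X_C = 1/(ωC) = 11110 Ω
Z = 7100 − j11110 Ω
|Z| = √(7100² + 11110²) = 13190 Ω
∠Z = arctan(-11110/7100) = -57.42°
I = V/|Z| = 9.176 mA
P = VI cos φ = 121 × 0.009176 × cos(-57.42°) = 597.8 mW

597.8 mW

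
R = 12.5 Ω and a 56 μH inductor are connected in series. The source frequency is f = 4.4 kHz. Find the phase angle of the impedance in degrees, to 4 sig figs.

ω = 2πf = 27650 rad/s
X_L = ωL = 1.548 Ω
Z = 12.50 + j1.548 Ω
|Z| = √(12.50² + 1.548²) = 12.60 Ω
∠Z = arctan(1.548/12.50) = 7.060°

7.060°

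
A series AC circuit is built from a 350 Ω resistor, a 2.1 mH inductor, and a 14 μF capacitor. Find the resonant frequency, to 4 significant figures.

928.2 Hz

ω₀ = 1/√(LC) = 1/√(0.0021 × 1.4e-05) = 5832 rad/s
f₀ = ω₀/(2π) = 928.2 Hz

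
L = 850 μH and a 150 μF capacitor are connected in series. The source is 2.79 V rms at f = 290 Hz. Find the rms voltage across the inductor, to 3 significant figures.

ω = 2πf = 1822 rad/s
X_L = ωL = 1.55 Ω
X_C = 1/(ωC) = 3.66 Ω
Net reactance X = X_L − X_C = -2.11 Ω
Z = − j2.11 Ω
|Z| = √(0² + 2.11²) = 2.11 Ω
I = V/|Z| = 1.32 A
V_L = I·|Z_L| = 1.32 × 1.55 = 2.05 V

2.05 V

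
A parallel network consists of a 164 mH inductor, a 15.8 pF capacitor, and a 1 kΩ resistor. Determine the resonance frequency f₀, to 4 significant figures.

ω₀ = 1/√(LC) = 1/√(0.164 × 1.58e-11) = 621200 rad/s
f₀ = ω₀/(2π) = 98.87 kHz

98.87 kHz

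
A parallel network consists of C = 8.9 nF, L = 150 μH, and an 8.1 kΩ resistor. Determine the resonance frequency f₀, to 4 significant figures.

137.7 kHz

ω₀ = 1/√(LC) = 1/√(0.00015 × 8.9e-09) = 865500 rad/s
f₀ = ω₀/(2π) = 137.7 kHz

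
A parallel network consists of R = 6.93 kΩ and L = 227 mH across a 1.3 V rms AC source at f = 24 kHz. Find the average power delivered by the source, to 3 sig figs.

244 μW

ω = 2πf = 150800 rad/s
X_L = ωL = 34200 Ω
Parallel: admittances add. Y = 1/R + 1/(jωL)
Y = (0.000144 − j2.92e-05) S
|Y| = 0.000147 S → |Z| = 1/|Y| = 6790 Ω, ∠Z = −∠Y = 11.4°
I = V/|Z| = 191 μA
P = VI cos φ = 1.3 × 0.000191 × cos(11.4°) = 244 μW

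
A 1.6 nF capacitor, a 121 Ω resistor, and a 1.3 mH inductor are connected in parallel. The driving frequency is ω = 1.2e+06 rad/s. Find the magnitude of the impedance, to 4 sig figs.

X_L = ωL = 1560 Ω
X_C = 1/(ωC) = 520.8 Ω
Parallel: admittances add. Y = 1/R + 1/(jωL) + jωC
Y = (0.008264 + j0.001279) S
|Y| = 0.008363 S → |Z| = 1/|Y| = 119.6 Ω, ∠Z = −∠Y = -8.797°

119.6 Ω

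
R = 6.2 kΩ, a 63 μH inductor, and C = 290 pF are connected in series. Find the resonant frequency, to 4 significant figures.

ω₀ = 1/√(LC) = 1/√(6.3e-05 × 2.9e-10) = 7.398e+06 rad/s
f₀ = ω₀/(2π) = 1.177 MHz

1.177 MHz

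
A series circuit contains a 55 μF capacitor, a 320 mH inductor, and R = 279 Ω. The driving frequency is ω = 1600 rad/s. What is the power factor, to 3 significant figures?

X_L = ωL = 512 Ω
X_C = 1/(ωC) = 11.4 Ω
Net reactance X = X_L − X_C = 501 Ω
Z = 279 + j501 Ω
|Z| = √(279² + 501²) = 573 Ω
∠Z = arctan(501/279) = 60.9°
cos φ = cos(60.9°) = 0.487

0.487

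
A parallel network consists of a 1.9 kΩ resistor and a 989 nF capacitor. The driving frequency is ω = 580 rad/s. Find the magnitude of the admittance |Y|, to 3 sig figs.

X_C = 1/(ωC) = 1740 Ω
Parallel: admittances add. Y = 1/R + jωC
Y = (0.000526 + j0.000574) S
|Y| = 0.000778 S → |Z| = 1/|Y| = 1280 Ω, ∠Z = −∠Y = -47.5°

778 μS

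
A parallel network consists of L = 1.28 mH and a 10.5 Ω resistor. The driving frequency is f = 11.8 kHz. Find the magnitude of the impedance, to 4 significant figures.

ω = 2πf = 74140 rad/s
X_L = ωL = 94.90 Ω
Parallel: admittances add. Y = 1/R + 1/(jωL)
Y = (0.09524 − j0.01054) S
|Y| = 0.09582 S → |Z| = 1/|Y| = 10.44 Ω, ∠Z = −∠Y = 6.314°

10.44 Ω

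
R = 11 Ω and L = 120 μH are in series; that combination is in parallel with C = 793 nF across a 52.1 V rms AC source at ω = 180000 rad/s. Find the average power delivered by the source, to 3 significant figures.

X_L = ωL = 21.6 Ω
X_C = 1/(ωC) = 7.01 Ω
Branch 1 (R+jX_L): Z₁ = 11.0 + j21.6 Ω, |Z₁| = 24.2 Ω
Branch 2 (−jX_C): Z₂ = −j7.01 Ω
Parallel: Z = Z₁Z₂/(Z₁+Z₂), |Z| = 9.29 Ω, ∠Z = -80.0°
I = V/|Z| = 5.61 A
P = VI cos φ = 52.1 × 5.61 × cos(-80.0°) = 50.8 W

50.8 W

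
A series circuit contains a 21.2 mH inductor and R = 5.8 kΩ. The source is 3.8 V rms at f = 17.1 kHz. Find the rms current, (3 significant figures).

610 μA

ω = 2πf = 107400 rad/s
X_L = ωL = 2280 Ω
Z = 5800 + j2280 Ω
|Z| = √(5800² + 2280²) = 6230 Ω
I = V/|Z| = 3.8/6230 = 610 μA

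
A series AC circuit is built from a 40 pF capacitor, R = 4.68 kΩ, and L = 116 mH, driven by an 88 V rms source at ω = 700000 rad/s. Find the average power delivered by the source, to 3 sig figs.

17.3 mW

X_L = ωL = 81200 Ω
X_C = 1/(ωC) = 35700 Ω
Net reactance X = X_L − X_C = 45500 Ω
Z = 4680 + j45500 Ω
|Z| = √(4680² + 45500²) = 45700 Ω
∠Z = arctan(45500/4680) = 84.1°
I = V/|Z| = 1.92 mA
P = VI cos φ = 88 × 0.00192 × cos(84.1°) = 17.3 mW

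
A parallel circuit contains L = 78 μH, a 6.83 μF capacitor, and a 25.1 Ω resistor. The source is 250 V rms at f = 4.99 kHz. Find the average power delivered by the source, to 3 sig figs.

ω = 2πf = 31350 rad/s
X_L = ωL = 2.45 Ω
X_C = 1/(ωC) = 4.67 Ω
Parallel: admittances add. Y = 1/R + 1/(jωL) + jωC
Y = (0.0398 − j0.195) S
|Y| = 0.199 S → |Z| = 1/|Y| = 5.03 Ω, ∠Z = −∠Y = 78.4°
I = V/|Z| = 49.7 A
P = VI cos φ = 250 × 49.7 × cos(78.4°) = 2.49 kW

2.49 kW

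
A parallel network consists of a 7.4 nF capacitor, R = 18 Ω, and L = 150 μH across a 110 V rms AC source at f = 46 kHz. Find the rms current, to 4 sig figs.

ω = 2πf = 289000 rad/s
X_L = ωL = 43.35 Ω
X_C = 1/(ωC) = 467.6 Ω
Parallel: admittances add. Y = 1/R + 1/(jωL) + jωC
Y = (0.05556 − j0.02093) S
|Y| = 0.05937 S → |Z| = 1/|Y| = 16.84 Ω, ∠Z = −∠Y = 20.64°
I = V/|Z| = 110/16.84 = 6.530 A

6.530 A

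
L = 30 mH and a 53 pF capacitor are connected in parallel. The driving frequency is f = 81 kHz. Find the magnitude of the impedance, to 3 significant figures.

ω = 2πf = 508900 rad/s
X_L = ωL = 15300 Ω
X_C = 1/(ωC) = 37100 Ω
Parallel: admittances add. Y = 1/(jωL) + jωC
Y = (0 − j3.85e-05) S
|Y| = 3.85e-05 S → |Z| = 1/|Y| = 26000 Ω, ∠Z = −∠Y = 90.0°

26000 Ω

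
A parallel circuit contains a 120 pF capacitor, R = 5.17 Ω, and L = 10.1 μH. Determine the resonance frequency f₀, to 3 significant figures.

4.57 MHz

ω₀ = 1/√(LC) = 1/√(1.01e-05 × 1.2e-10) = 2.872e+07 rad/s
f₀ = ω₀/(2π) = 4.57 MHz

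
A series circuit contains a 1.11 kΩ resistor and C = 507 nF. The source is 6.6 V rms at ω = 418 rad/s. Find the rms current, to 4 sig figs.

X_C = 1/(ωC) = 4719 Ω
Z = 1110 − j4719 Ω
|Z| = √(1110² + 4719²) = 4847 Ω
I = V/|Z| = 6.6/4847 = 1.362 mA

1.362 mA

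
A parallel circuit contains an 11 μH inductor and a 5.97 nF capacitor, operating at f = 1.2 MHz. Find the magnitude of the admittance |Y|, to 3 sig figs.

33.0 mS

ω = 2πf = 7.54e+06 rad/s
X_L = ωL = 82.9 Ω
X_C = 1/(ωC) = 22.2 Ω
Parallel: admittances add. Y = 1/(jωL) + jωC
Y = (0 + j0.0330) S
|Y| = 0.0330 S → |Z| = 1/|Y| = 30.3 Ω, ∠Z = −∠Y = -90.0°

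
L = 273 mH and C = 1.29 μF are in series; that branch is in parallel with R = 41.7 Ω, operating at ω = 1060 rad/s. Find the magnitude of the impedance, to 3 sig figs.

X_L = ωL = 289 Ω
X_C = 1/(ωC) = 731 Ω
Branch 1: Z₁ = R = 41.7 Ω
Branch 2 (series LC): Z₂ = j(X_L − X_C) = −j442 Ω
Parallel: Z = Z₁Z₂/(Z₁+Z₂), |Z| = 41.5 Ω, ∠Z = -5.39°

41.5 Ω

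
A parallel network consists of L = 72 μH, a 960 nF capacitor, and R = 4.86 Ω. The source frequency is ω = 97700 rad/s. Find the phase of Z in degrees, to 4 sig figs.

13.23°

X_L = ωL = 7.034 Ω
X_C = 1/(ωC) = 10.66 Ω
Parallel: admittances add. Y = 1/R + 1/(jωL) + jωC
Y = (0.2058 − j0.04837) S
|Y| = 0.2114 S → |Z| = 1/|Y| = 4.731 Ω, ∠Z = −∠Y = 13.23°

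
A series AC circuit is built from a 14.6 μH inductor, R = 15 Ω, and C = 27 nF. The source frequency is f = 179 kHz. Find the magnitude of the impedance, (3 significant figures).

22.3 Ω

ω = 2πf = 1.125e+06 rad/s
X_L = ωL = 16.4 Ω
X_C = 1/(ωC) = 32.9 Ω
Net reactance X = X_L − X_C = -16.5 Ω
Z = 15.0 − j16.5 Ω
|Z| = √(15.0² + 16.5²) = 22.3 Ω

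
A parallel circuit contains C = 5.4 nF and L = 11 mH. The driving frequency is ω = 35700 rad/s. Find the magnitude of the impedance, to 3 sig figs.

425 Ω

X_L = ωL = 393 Ω
X_C = 1/(ωC) = 5190 Ω
Parallel: admittances add. Y = 1/(jωL) + jωC
Y = (0 − j0.00235) S
|Y| = 0.00235 S → |Z| = 1/|Y| = 425 Ω, ∠Z = −∠Y = 90.0°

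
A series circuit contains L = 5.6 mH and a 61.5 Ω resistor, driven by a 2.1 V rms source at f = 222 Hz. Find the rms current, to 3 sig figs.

33.9 mA

ω = 2πf = 1395 rad/s
X_L = ωL = 7.81 Ω
Z = 61.5 + j7.81 Ω
|Z| = √(61.5² + 7.81²) = 62.0 Ω
I = V/|Z| = 2.1/62.0 = 33.9 mA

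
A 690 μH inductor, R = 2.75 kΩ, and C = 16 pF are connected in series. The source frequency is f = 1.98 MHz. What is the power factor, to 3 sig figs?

0.611

ω = 2πf = 1.244e+07 rad/s
X_L = ωL = 8580 Ω
X_C = 1/(ωC) = 5020 Ω
Net reactance X = X_L − X_C = 3560 Ω
Z = 2750 + j3560 Ω
|Z| = √(2750² + 3560²) = 4500 Ω
∠Z = arctan(3560/2750) = 52.3°
cos φ = cos(52.3°) = 0.611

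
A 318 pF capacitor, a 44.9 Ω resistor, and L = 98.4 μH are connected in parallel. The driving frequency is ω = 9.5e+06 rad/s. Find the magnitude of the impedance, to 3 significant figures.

X_L = ωL = 935 Ω
X_C = 1/(ωC) = 331 Ω
Parallel: admittances add. Y = 1/R + 1/(jωL) + jωC
Y = (0.0223 + j0.00195) S
|Y| = 0.0224 S → |Z| = 1/|Y| = 44.7 Ω, ∠Z = −∠Y = -5.01°

44.7 Ω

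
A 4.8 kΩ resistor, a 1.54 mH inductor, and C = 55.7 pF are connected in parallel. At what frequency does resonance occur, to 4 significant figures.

543.4 kHz

ω₀ = 1/√(LC) = 1/√(0.00154 × 5.57e-11) = 3.414e+06 rad/s
f₀ = ω₀/(2π) = 543.4 kHz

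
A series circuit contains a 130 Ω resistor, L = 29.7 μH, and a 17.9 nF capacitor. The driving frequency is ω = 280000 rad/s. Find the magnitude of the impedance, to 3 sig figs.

231 Ω

X_L = ωL = 8.32 Ω
X_C = 1/(ωC) = 200 Ω
Net reactance X = X_L − X_C = -191 Ω
Z = 130 − j191 Ω
|Z| = √(130² + 191²) = 231 Ω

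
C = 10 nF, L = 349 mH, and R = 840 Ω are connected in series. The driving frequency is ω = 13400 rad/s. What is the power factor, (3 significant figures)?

X_L = ωL = 4680 Ω
X_C = 1/(ωC) = 7460 Ω
Net reactance X = X_L − X_C = -2790 Ω
Z = 840 − j2790 Ω
|Z| = √(840² + 2790²) = 2910 Ω
∠Z = arctan(-2790/840) = -73.2°
cos φ = cos(-73.2°) = 0.289

0.289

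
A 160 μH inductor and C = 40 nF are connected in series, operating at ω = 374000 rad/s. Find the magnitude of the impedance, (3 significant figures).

X_L = ωL = 59.8 Ω
X_C = 1/(ωC) = 66.8 Ω
Net reactance X = X_L − X_C = -7.00 Ω
Z = − j7.00 Ω
|Z| = √(0² + 7.00²) = 7.00 Ω

7.00 Ω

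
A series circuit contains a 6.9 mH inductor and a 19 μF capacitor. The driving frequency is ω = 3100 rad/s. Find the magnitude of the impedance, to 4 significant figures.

X_L = ωL = 21.39 Ω
X_C = 1/(ωC) = 16.98 Ω
Net reactance X = X_L − X_C = 4.412 Ω
Z = j4.412 Ω
|Z| = √(0² + 4.412²) = 4.412 Ω

4.412 Ω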